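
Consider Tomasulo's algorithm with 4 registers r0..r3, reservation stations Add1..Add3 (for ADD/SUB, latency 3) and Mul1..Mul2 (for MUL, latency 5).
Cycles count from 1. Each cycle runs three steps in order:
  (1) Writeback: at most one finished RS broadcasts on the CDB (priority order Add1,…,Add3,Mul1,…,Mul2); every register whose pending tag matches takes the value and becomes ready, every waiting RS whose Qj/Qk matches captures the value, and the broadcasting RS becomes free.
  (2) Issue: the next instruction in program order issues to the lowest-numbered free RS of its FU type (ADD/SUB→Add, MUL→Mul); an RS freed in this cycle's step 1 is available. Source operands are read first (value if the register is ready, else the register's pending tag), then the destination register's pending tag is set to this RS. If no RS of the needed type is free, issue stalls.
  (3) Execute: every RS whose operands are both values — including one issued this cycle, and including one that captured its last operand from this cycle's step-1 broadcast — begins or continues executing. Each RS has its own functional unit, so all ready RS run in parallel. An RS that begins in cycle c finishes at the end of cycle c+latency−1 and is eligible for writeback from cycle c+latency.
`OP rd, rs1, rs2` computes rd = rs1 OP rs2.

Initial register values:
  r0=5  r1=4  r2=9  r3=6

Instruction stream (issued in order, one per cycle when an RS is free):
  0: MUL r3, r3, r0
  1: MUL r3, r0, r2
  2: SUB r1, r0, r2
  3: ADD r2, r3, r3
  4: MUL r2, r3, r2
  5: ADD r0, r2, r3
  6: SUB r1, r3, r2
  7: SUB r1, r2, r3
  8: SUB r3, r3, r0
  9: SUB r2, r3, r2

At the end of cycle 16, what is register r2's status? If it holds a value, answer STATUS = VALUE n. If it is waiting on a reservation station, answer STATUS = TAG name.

STATUS = VALUE 4050

cycle 1: issue MUL r3<-Mul1 // r0:5,r1:4,r2:9,r3:Mul1
cycle 2: issue MUL r3<-Mul2 // r0:5,r1:4,r2:9,r3:Mul2
cycle 3: issue SUB r1<-Add1 // r0:5,r1:Add1,r2:9,r3:Mul2
cycle 4: issue ADD r2<-Add2 // r0:5,r1:Add1,r2:Add2,r3:Mul2
cycle 5: stall // r0:5,r1:Add1,r2:Add2,r3:Mul2
cycle 6: CDB Add1=-4; stall // r0:5,r1:-4,r2:Add2,r3:Mul2
cycle 7: CDB Mul1=30; issue MUL r2<-Mul1 // r0:5,r1:-4,r2:Mul1,r3:Mul2
cycle 8: CDB Mul2=45; issue ADD r0<-Add1 // r0:Add1,r1:-4,r2:Mul1,r3:45
cycle 9: issue SUB r1<-Add3 // r0:Add1,r1:Add3,r2:Mul1,r3:45
cycle 10: stall // r0:Add1,r1:Add3,r2:Mul1,r3:45
cycle 11: CDB Add2=90; issue SUB r1<-Add2 // r0:Add1,r1:Add2,r2:Mul1,r3:45
cycle 12: stall // r0:Add1,r1:Add2,r2:Mul1,r3:45
cycle 13: stall // r0:Add1,r1:Add2,r2:Mul1,r3:45
cycle 14: stall // r0:Add1,r1:Add2,r2:Mul1,r3:45
cycle 15: stall // r0:Add1,r1:Add2,r2:Mul1,r3:45
cycle 16: CDB Mul1=4050; stall // r0:Add1,r1:Add2,r2:4050,r3:45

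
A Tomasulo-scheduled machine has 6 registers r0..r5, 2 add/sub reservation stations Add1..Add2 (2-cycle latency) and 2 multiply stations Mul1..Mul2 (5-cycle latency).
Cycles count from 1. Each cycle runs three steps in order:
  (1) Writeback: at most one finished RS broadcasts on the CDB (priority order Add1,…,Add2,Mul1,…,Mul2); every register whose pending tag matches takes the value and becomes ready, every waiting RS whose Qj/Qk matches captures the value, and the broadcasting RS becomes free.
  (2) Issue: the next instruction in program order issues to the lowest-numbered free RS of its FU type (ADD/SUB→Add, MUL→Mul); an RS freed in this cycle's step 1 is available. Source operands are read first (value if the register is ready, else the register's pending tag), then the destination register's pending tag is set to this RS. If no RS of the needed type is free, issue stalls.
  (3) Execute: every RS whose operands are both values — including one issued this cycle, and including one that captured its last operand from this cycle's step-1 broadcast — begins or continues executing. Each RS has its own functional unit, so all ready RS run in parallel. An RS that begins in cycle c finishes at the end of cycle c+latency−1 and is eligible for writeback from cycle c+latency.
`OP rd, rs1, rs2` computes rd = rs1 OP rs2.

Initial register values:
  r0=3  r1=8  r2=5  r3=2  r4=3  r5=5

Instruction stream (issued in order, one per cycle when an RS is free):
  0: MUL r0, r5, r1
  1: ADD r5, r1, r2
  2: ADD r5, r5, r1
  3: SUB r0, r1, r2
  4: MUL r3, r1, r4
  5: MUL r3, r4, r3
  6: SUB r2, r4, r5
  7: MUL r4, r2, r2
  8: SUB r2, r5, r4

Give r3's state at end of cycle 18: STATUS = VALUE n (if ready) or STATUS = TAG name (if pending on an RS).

STATUS = VALUE 72

  c1: issue MUL r0<-Mul1  regs: r0:Mul1,r1:8,r2:5,r3:2,r4:3,r5:5
  c2: issue ADD r5<-Add1  regs: r0:Mul1,r1:8,r2:5,r3:2,r4:3,r5:Add1
  c3: issue ADD r5<-Add2  regs: r0:Mul1,r1:8,r2:5,r3:2,r4:3,r5:Add2
  c4: CDB Add1=13; issue SUB r0<-Add1  regs: r0:Add1,r1:8,r2:5,r3:2,r4:3,r5:Add2
  c5: issue MUL r3<-Mul2  regs: r0:Add1,r1:8,r2:5,r3:Mul2,r4:3,r5:Add2
  c6: CDB Add1=3; stall  regs: r0:3,r1:8,r2:5,r3:Mul2,r4:3,r5:Add2
  c7: CDB Add2=21; stall  regs: r0:3,r1:8,r2:5,r3:Mul2,r4:3,r5:21
  c8: CDB Mul1=40; issue MUL r3<-Mul1  regs: r0:3,r1:8,r2:5,r3:Mul1,r4:3,r5:21
  c9: issue SUB r2<-Add1  regs: r0:3,r1:8,r2:Add1,r3:Mul1,r4:3,r5:21
  c10: CDB Mul2=24; issue MUL r4<-Mul2  regs: r0:3,r1:8,r2:Add1,r3:Mul1,r4:Mul2,r5:21
  c11: CDB Add1=-18; issue SUB r2<-Add1  regs: r0:3,r1:8,r2:Add1,r3:Mul1,r4:Mul2,r5:21
  c12: -  regs: r0:3,r1:8,r2:Add1,r3:Mul1,r4:Mul2,r5:21
  c13: -  regs: r0:3,r1:8,r2:Add1,r3:Mul1,r4:Mul2,r5:21
  c14: -  regs: r0:3,r1:8,r2:Add1,r3:Mul1,r4:Mul2,r5:21
  c15: CDB Mul1=72  regs: r0:3,r1:8,r2:Add1,r3:72,r4:Mul2,r5:21
  c16: CDB Mul2=324  regs: r0:3,r1:8,r2:Add1,r3:72,r4:324,r5:21
  c17: -  regs: r0:3,r1:8,r2:Add1,r3:72,r4:324,r5:21
  c18: CDB Add1=-303  regs: r0:3,r1:8,r2:-303,r3:72,r4:324,r5:21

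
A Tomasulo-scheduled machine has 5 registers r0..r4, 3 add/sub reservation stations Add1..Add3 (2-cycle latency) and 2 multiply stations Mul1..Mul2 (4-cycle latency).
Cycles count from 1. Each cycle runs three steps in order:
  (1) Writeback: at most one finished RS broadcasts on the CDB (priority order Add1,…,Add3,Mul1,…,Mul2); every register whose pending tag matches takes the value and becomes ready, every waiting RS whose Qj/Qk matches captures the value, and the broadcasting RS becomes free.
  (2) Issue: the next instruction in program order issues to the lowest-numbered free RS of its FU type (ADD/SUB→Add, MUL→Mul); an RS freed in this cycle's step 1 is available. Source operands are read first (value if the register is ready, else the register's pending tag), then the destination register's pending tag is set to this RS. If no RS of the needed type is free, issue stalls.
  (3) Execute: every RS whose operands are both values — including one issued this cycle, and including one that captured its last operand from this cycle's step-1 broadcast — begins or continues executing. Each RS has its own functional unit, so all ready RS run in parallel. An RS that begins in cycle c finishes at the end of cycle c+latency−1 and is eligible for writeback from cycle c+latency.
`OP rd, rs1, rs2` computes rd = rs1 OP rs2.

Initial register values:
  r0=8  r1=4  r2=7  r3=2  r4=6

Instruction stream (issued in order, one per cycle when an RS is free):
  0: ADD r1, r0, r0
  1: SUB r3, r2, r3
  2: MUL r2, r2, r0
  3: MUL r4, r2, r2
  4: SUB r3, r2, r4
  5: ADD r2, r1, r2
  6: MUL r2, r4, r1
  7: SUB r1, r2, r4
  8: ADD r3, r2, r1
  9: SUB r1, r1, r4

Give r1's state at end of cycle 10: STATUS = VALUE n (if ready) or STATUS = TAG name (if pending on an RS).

c1: issue ADD r1<-Add1 | r0:8,r1:Add1,r2:7,r3:2,r4:6
c2: issue SUB r3<-Add2 | r0:8,r1:Add1,r2:7,r3:Add2,r4:6
c3: CDB Add1=16; issue MUL r2<-Mul1 | r0:8,r1:16,r2:Mul1,r3:Add2,r4:6
c4: CDB Add2=5; issue MUL r4<-Mul2 | r0:8,r1:16,r2:Mul1,r3:5,r4:Mul2
c5: issue SUB r3<-Add1 | r0:8,r1:16,r2:Mul1,r3:Add1,r4:Mul2
c6: issue ADD r2<-Add2 | r0:8,r1:16,r2:Add2,r3:Add1,r4:Mul2
c7: CDB Mul1=56; issue MUL r2<-Mul1 | r0:8,r1:16,r2:Mul1,r3:Add1,r4:Mul2
c8: issue SUB r1<-Add3 | r0:8,r1:Add3,r2:Mul1,r3:Add1,r4:Mul2
c9: CDB Add2=72; issue ADD r3<-Add2 | r0:8,r1:Add3,r2:Mul1,r3:Add2,r4:Mul2
c10: stall | r0:8,r1:Add3,r2:Mul1,r3:Add2,r4:Mul2

STATUS = TAG Add3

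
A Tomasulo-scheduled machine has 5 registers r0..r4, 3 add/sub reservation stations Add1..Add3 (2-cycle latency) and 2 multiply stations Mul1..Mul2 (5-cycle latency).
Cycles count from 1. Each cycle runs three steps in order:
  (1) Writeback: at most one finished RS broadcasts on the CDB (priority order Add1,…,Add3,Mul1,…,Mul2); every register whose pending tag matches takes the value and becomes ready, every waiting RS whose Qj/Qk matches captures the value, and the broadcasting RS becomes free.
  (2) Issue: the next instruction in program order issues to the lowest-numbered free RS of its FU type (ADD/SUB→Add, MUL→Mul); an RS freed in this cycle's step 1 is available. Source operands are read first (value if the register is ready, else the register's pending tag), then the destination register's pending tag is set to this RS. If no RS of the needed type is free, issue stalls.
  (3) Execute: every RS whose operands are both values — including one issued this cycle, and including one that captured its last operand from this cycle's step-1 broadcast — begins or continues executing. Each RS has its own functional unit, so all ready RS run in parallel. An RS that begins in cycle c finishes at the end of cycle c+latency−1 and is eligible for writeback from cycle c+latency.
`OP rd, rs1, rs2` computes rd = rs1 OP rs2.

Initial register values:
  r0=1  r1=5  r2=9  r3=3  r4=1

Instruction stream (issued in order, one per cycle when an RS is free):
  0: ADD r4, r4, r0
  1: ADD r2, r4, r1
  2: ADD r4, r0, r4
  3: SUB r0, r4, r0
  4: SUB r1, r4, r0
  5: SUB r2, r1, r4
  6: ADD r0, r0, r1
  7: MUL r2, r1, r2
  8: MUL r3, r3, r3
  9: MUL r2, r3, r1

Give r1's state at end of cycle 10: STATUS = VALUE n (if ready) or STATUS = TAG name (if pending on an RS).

STATUS = VALUE 1

cycle 1: issue ADD r4<-Add1 // r0:1,r1:5,r2:9,r3:3,r4:Add1
cycle 2: issue ADD r2<-Add2 // r0:1,r1:5,r2:Add2,r3:3,r4:Add1
cycle 3: CDB Add1=2; issue ADD r4<-Add1 // r0:1,r1:5,r2:Add2,r3:3,r4:Add1
cycle 4: issue SUB r0<-Add3 // r0:Add3,r1:5,r2:Add2,r3:3,r4:Add1
cycle 5: CDB Add1=3; issue SUB r1<-Add1 // r0:Add3,r1:Add1,r2:Add2,r3:3,r4:3
cycle 6: CDB Add2=7; issue SUB r2<-Add2 // r0:Add3,r1:Add1,r2:Add2,r3:3,r4:3
cycle 7: CDB Add3=2; issue ADD r0<-Add3 // r0:Add3,r1:Add1,r2:Add2,r3:3,r4:3
cycle 8: issue MUL r2<-Mul1 // r0:Add3,r1:Add1,r2:Mul1,r3:3,r4:3
cycle 9: CDB Add1=1; issue MUL r3<-Mul2 // r0:Add3,r1:1,r2:Mul1,r3:Mul2,r4:3
cycle 10: stall // r0:Add3,r1:1,r2:Mul1,r3:Mul2,r4:3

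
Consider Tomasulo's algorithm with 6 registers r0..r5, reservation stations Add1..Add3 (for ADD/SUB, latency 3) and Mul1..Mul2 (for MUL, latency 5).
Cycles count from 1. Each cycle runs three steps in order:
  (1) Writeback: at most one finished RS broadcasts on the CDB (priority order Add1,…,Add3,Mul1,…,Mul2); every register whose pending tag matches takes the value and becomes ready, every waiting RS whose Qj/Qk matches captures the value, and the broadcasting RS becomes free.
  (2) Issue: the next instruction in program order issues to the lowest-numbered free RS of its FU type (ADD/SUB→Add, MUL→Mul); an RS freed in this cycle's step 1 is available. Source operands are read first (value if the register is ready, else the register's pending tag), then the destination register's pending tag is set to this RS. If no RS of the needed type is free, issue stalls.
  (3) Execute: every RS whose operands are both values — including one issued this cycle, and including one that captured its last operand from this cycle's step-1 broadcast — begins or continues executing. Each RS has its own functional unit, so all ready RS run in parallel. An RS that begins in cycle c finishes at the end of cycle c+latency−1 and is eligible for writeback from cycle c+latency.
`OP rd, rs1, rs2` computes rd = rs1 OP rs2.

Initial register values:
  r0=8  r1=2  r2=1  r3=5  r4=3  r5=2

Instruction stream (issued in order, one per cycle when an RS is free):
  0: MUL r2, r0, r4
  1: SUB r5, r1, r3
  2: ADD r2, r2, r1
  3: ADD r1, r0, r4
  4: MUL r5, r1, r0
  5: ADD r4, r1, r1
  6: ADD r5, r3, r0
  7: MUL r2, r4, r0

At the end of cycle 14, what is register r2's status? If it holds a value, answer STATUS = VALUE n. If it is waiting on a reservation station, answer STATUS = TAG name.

STATUS = TAG Mul1

c1: issue MUL r2<-Mul1 | r0:8,r1:2,r2:Mul1,r3:5,r4:3,r5:2
c2: issue SUB r5<-Add1 | r0:8,r1:2,r2:Mul1,r3:5,r4:3,r5:Add1
c3: issue ADD r2<-Add2 | r0:8,r1:2,r2:Add2,r3:5,r4:3,r5:Add1
c4: issue ADD r1<-Add3 | r0:8,r1:Add3,r2:Add2,r3:5,r4:3,r5:Add1
c5: CDB Add1=-3; issue MUL r5<-Mul2 | r0:8,r1:Add3,r2:Add2,r3:5,r4:3,r5:Mul2
c6: CDB Mul1=24; issue ADD r4<-Add1 | r0:8,r1:Add3,r2:Add2,r3:5,r4:Add1,r5:Mul2
c7: CDB Add3=11; issue ADD r5<-Add3 | r0:8,r1:11,r2:Add2,r3:5,r4:Add1,r5:Add3
c8: issue MUL r2<-Mul1 | r0:8,r1:11,r2:Mul1,r3:5,r4:Add1,r5:Add3
c9: CDB Add2=26 | r0:8,r1:11,r2:Mul1,r3:5,r4:Add1,r5:Add3
c10: CDB Add1=22 | r0:8,r1:11,r2:Mul1,r3:5,r4:22,r5:Add3
c11: CDB Add3=13 | r0:8,r1:11,r2:Mul1,r3:5,r4:22,r5:13
c12: CDB Mul2=88 | r0:8,r1:11,r2:Mul1,r3:5,r4:22,r5:13
c13: - | r0:8,r1:11,r2:Mul1,r3:5,r4:22,r5:13
c14: - | r0:8,r1:11,r2:Mul1,r3:5,r4:22,r5:13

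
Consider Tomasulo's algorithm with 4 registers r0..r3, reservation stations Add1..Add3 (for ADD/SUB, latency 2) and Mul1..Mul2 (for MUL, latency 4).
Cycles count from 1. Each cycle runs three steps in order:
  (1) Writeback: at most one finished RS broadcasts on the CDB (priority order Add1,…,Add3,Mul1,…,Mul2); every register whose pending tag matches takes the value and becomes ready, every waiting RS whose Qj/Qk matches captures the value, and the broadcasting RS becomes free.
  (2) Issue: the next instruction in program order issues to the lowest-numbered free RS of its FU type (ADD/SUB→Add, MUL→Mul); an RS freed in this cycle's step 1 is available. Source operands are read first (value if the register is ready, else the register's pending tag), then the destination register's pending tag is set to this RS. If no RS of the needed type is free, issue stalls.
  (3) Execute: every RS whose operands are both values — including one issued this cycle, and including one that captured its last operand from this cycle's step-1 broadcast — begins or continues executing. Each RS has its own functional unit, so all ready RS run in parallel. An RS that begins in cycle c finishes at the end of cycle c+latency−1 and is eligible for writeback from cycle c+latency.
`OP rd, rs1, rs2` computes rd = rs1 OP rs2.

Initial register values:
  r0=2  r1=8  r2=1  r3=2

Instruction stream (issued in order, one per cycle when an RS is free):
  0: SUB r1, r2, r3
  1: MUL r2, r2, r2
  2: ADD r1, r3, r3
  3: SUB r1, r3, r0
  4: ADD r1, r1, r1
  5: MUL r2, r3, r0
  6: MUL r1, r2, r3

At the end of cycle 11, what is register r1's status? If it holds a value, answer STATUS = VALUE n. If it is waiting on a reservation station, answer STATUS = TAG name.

STATUS = TAG Mul1

  c1: issue SUB r1<-Add1  regs: r0:2,r1:Add1,r2:1,r3:2
  c2: issue MUL r2<-Mul1  regs: r0:2,r1:Add1,r2:Mul1,r3:2
  c3: CDB Add1=-1; issue ADD r1<-Add1  regs: r0:2,r1:Add1,r2:Mul1,r3:2
  c4: issue SUB r1<-Add2  regs: r0:2,r1:Add2,r2:Mul1,r3:2
  c5: CDB Add1=4; issue ADD r1<-Add1  regs: r0:2,r1:Add1,r2:Mul1,r3:2
  c6: CDB Add2=0; issue MUL r2<-Mul2  regs: r0:2,r1:Add1,r2:Mul2,r3:2
  c7: CDB Mul1=1; issue MUL r1<-Mul1  regs: r0:2,r1:Mul1,r2:Mul2,r3:2
  c8: CDB Add1=0  regs: r0:2,r1:Mul1,r2:Mul2,r3:2
  c9: -  regs: r0:2,r1:Mul1,r2:Mul2,r3:2
  c10: CDB Mul2=4  regs: r0:2,r1:Mul1,r2:4,r3:2
  c11: -  regs: r0:2,r1:Mul1,r2:4,r3:2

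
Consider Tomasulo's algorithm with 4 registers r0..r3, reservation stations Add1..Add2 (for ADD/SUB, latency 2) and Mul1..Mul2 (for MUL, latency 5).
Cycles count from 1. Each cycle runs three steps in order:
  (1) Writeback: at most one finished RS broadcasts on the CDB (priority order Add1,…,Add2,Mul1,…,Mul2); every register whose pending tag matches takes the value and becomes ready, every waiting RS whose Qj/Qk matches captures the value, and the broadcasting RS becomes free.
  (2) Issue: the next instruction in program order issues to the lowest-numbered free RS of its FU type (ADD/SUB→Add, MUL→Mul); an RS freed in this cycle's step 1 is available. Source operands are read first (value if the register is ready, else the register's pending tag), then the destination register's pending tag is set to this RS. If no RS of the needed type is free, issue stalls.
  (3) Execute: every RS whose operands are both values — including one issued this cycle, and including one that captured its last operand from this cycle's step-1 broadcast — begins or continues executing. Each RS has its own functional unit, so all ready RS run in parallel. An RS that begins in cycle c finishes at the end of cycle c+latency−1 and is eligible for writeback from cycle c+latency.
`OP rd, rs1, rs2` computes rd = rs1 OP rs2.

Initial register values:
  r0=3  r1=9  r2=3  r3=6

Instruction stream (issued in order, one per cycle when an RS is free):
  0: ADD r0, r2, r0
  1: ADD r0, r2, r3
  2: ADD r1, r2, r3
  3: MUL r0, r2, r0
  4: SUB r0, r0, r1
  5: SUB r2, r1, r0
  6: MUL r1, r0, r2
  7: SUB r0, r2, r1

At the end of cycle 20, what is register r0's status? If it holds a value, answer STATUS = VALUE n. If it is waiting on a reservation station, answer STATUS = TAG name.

STATUS = VALUE 153

  c1: issue ADD r0<-Add1  regs: r0:Add1,r1:9,r2:3,r3:6
  c2: issue ADD r0<-Add2  regs: r0:Add2,r1:9,r2:3,r3:6
  c3: CDB Add1=6; issue ADD r1<-Add1  regs: r0:Add2,r1:Add1,r2:3,r3:6
  c4: CDB Add2=9; issue MUL r0<-Mul1  regs: r0:Mul1,r1:Add1,r2:3,r3:6
  c5: CDB Add1=9; issue SUB r0<-Add1  regs: r0:Add1,r1:9,r2:3,r3:6
  c6: issue SUB r2<-Add2  regs: r0:Add1,r1:9,r2:Add2,r3:6
  c7: issue MUL r1<-Mul2  regs: r0:Add1,r1:Mul2,r2:Add2,r3:6
  c8: stall  regs: r0:Add1,r1:Mul2,r2:Add2,r3:6
  c9: CDB Mul1=27; stall  regs: r0:Add1,r1:Mul2,r2:Add2,r3:6
  c10: stall  regs: r0:Add1,r1:Mul2,r2:Add2,r3:6
  c11: CDB Add1=18; issue SUB r0<-Add1  regs: r0:Add1,r1:Mul2,r2:Add2,r3:6
  c12: -  regs: r0:Add1,r1:Mul2,r2:Add2,r3:6
  c13: CDB Add2=-9  regs: r0:Add1,r1:Mul2,r2:-9,r3:6
  c14: -  regs: r0:Add1,r1:Mul2,r2:-9,r3:6
  c15: -  regs: r0:Add1,r1:Mul2,r2:-9,r3:6
  c16: -  regs: r0:Add1,r1:Mul2,r2:-9,r3:6
  c17: -  regs: r0:Add1,r1:Mul2,r2:-9,r3:6
  c18: CDB Mul2=-162  regs: r0:Add1,r1:-162,r2:-9,r3:6
  c19: -  regs: r0:Add1,r1:-162,r2:-9,r3:6
  c20: CDB Add1=153  regs: r0:153,r1:-162,r2:-9,r3:6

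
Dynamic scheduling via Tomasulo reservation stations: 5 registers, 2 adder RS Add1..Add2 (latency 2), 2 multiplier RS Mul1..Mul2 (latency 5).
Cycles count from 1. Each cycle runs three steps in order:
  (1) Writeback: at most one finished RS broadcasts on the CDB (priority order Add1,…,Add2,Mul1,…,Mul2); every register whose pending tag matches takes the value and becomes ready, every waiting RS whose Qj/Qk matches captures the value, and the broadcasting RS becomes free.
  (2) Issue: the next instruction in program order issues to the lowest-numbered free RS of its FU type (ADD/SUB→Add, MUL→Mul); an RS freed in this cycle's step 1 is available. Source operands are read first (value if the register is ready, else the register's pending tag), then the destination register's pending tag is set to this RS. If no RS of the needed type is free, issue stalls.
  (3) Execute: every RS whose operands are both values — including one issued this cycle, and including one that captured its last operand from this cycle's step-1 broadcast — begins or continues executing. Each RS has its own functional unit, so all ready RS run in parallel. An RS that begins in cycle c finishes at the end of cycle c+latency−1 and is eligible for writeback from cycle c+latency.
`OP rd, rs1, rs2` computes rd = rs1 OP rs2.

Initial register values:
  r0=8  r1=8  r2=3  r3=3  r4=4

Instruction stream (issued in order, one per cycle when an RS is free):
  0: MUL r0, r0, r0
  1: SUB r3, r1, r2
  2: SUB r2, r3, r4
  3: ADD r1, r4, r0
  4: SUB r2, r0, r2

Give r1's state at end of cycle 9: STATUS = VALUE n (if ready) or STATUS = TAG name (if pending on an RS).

STATUS = VALUE 68

c1: issue MUL r0<-Mul1 | r0:Mul1,r1:8,r2:3,r3:3,r4:4
c2: issue SUB r3<-Add1 | r0:Mul1,r1:8,r2:3,r3:Add1,r4:4
c3: issue SUB r2<-Add2 | r0:Mul1,r1:8,r2:Add2,r3:Add1,r4:4
c4: CDB Add1=5; issue ADD r1<-Add1 | r0:Mul1,r1:Add1,r2:Add2,r3:5,r4:4
c5: stall | r0:Mul1,r1:Add1,r2:Add2,r3:5,r4:4
c6: CDB Add2=1; issue SUB r2<-Add2 | r0:Mul1,r1:Add1,r2:Add2,r3:5,r4:4
c7: CDB Mul1=64 | r0:64,r1:Add1,r2:Add2,r3:5,r4:4
c8: - | r0:64,r1:Add1,r2:Add2,r3:5,r4:4
c9: CDB Add1=68 | r0:64,r1:68,r2:Add2,r3:5,r4:4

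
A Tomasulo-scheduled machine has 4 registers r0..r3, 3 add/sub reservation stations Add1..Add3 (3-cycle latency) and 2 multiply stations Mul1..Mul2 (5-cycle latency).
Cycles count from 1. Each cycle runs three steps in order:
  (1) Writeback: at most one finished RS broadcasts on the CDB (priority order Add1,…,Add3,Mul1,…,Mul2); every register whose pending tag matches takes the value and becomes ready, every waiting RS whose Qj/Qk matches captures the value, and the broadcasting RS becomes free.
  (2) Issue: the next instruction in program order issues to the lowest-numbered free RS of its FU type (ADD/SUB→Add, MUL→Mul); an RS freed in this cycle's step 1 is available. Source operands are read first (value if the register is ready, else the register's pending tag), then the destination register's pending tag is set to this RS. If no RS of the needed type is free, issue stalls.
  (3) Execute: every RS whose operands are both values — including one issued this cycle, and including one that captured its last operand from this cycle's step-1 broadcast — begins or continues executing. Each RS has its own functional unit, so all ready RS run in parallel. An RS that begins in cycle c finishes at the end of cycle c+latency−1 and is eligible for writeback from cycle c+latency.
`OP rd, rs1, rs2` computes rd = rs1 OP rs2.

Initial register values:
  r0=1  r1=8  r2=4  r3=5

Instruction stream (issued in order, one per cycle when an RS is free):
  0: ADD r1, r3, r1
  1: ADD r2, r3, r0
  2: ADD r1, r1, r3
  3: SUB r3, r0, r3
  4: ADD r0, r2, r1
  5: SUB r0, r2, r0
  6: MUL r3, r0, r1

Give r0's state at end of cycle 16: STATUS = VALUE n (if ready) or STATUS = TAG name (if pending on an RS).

c1: issue ADD r1<-Add1 | r0:1,r1:Add1,r2:4,r3:5
c2: issue ADD r2<-Add2 | r0:1,r1:Add1,r2:Add2,r3:5
c3: issue ADD r1<-Add3 | r0:1,r1:Add3,r2:Add2,r3:5
c4: CDB Add1=13; issue SUB r3<-Add1 | r0:1,r1:Add3,r2:Add2,r3:Add1
c5: CDB Add2=6; issue ADD r0<-Add2 | r0:Add2,r1:Add3,r2:6,r3:Add1
c6: stall | r0:Add2,r1:Add3,r2:6,r3:Add1
c7: CDB Add1=-4; issue SUB r0<-Add1 | r0:Add1,r1:Add3,r2:6,r3:-4
c8: CDB Add3=18; issue MUL r3<-Mul1 | r0:Add1,r1:18,r2:6,r3:Mul1
c9: - | r0:Add1,r1:18,r2:6,r3:Mul1
c10: - | r0:Add1,r1:18,r2:6,r3:Mul1
c11: CDB Add2=24 | r0:Add1,r1:18,r2:6,r3:Mul1
c12: - | r0:Add1,r1:18,r2:6,r3:Mul1
c13: - | r0:Add1,r1:18,r2:6,r3:Mul1
c14: CDB Add1=-18 | r0:-18,r1:18,r2:6,r3:Mul1
c15: - | r0:-18,r1:18,r2:6,r3:Mul1
c16: - | r0:-18,r1:18,r2:6,r3:Mul1

STATUS = VALUE -18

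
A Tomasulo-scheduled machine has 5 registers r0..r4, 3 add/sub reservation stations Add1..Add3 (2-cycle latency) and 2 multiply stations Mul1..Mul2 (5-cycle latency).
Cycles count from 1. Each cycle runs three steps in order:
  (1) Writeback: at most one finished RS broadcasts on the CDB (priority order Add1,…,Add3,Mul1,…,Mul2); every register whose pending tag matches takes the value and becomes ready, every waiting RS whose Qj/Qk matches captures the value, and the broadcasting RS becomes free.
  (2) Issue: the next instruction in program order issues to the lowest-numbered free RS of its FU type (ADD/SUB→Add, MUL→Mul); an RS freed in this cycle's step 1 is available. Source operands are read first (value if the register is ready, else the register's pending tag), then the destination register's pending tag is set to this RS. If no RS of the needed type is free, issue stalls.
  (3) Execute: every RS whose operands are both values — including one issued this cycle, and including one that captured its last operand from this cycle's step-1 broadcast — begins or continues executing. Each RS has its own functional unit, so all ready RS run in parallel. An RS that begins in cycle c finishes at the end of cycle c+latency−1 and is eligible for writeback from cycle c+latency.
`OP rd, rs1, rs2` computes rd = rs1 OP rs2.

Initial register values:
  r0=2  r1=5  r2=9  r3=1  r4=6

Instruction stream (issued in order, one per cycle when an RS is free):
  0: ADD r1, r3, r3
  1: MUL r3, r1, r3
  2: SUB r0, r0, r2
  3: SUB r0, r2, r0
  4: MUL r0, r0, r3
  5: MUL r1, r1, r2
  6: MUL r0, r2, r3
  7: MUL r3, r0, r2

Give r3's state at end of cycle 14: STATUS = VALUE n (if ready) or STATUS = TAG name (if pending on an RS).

c1: issue ADD r1<-Add1 | r0:2,r1:Add1,r2:9,r3:1,r4:6
c2: issue MUL r3<-Mul1 | r0:2,r1:Add1,r2:9,r3:Mul1,r4:6
c3: CDB Add1=2; issue SUB r0<-Add1 | r0:Add1,r1:2,r2:9,r3:Mul1,r4:6
c4: issue SUB r0<-Add2 | r0:Add2,r1:2,r2:9,r3:Mul1,r4:6
c5: CDB Add1=-7; issue MUL r0<-Mul2 | r0:Mul2,r1:2,r2:9,r3:Mul1,r4:6
c6: stall | r0:Mul2,r1:2,r2:9,r3:Mul1,r4:6
c7: CDB Add2=16; stall | r0:Mul2,r1:2,r2:9,r3:Mul1,r4:6
c8: CDB Mul1=2; issue MUL r1<-Mul1 | r0:Mul2,r1:Mul1,r2:9,r3:2,r4:6
c9: stall | r0:Mul2,r1:Mul1,r2:9,r3:2,r4:6
c10: stall | r0:Mul2,r1:Mul1,r2:9,r3:2,r4:6
c11: stall | r0:Mul2,r1:Mul1,r2:9,r3:2,r4:6
c12: stall | r0:Mul2,r1:Mul1,r2:9,r3:2,r4:6
c13: CDB Mul1=18; issue MUL r0<-Mul1 | r0:Mul1,r1:18,r2:9,r3:2,r4:6
c14: CDB Mul2=32; issue MUL r3<-Mul2 | r0:Mul1,r1:18,r2:9,r3:Mul2,r4:6

STATUS = TAG Mul2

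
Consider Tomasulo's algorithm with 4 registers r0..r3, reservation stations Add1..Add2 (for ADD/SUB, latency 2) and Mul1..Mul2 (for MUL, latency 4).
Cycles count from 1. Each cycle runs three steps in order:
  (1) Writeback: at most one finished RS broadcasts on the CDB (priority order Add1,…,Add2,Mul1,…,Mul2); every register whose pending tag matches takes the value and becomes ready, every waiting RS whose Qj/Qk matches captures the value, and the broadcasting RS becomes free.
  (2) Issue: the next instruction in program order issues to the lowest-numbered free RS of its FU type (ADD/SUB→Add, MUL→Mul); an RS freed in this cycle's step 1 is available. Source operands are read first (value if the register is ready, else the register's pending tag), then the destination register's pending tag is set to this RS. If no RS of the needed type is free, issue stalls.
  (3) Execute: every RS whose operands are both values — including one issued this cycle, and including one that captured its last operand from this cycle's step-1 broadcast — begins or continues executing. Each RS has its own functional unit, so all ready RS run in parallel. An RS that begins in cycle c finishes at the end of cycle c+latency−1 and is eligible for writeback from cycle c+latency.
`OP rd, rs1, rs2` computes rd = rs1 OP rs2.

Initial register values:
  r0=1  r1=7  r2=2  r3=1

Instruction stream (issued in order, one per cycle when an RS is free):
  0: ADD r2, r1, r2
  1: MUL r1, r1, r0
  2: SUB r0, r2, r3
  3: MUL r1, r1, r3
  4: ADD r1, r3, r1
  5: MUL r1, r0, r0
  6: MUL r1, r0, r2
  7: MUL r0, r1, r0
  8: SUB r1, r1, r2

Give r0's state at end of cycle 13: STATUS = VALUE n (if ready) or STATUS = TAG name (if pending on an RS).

STATUS = TAG Mul2

cycle 1: issue ADD r2<-Add1 // r0:1,r1:7,r2:Add1,r3:1
cycle 2: issue MUL r1<-Mul1 // r0:1,r1:Mul1,r2:Add1,r3:1
cycle 3: CDB Add1=9; issue SUB r0<-Add1 // r0:Add1,r1:Mul1,r2:9,r3:1
cycle 4: issue MUL r1<-Mul2 // r0:Add1,r1:Mul2,r2:9,r3:1
cycle 5: CDB Add1=8; issue ADD r1<-Add1 // r0:8,r1:Add1,r2:9,r3:1
cycle 6: CDB Mul1=7; issue MUL r1<-Mul1 // r0:8,r1:Mul1,r2:9,r3:1
cycle 7: stall // r0:8,r1:Mul1,r2:9,r3:1
cycle 8: stall // r0:8,r1:Mul1,r2:9,r3:1
cycle 9: stall // r0:8,r1:Mul1,r2:9,r3:1
cycle 10: CDB Mul1=64; issue MUL r1<-Mul1 // r0:8,r1:Mul1,r2:9,r3:1
cycle 11: CDB Mul2=7; issue MUL r0<-Mul2 // r0:Mul2,r1:Mul1,r2:9,r3:1
cycle 12: issue SUB r1<-Add2 // r0:Mul2,r1:Add2,r2:9,r3:1
cycle 13: CDB Add1=8 // r0:Mul2,r1:Add2,r2:9,r3:1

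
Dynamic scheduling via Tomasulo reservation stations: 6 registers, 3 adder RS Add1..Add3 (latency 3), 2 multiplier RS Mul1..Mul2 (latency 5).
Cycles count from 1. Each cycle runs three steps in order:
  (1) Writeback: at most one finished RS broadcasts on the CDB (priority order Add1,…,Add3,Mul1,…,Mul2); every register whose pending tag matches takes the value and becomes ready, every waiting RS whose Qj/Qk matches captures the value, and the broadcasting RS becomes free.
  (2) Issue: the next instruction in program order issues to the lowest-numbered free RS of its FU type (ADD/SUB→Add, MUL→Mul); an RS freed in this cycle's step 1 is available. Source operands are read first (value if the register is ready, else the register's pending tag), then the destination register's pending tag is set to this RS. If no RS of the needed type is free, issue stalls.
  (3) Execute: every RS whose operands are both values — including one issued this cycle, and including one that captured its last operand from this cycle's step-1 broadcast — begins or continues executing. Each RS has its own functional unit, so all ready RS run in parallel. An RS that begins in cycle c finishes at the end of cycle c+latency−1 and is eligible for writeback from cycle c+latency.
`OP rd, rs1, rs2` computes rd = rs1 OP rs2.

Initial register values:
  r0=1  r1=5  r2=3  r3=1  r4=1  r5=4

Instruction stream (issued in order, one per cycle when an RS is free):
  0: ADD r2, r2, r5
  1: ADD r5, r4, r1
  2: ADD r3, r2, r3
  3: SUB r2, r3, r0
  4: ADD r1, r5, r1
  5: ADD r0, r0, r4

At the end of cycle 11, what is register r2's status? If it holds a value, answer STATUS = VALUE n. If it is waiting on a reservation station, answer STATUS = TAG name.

STATUS = VALUE 7

c1: issue ADD r2<-Add1 | r0:1,r1:5,r2:Add1,r3:1,r4:1,r5:4
c2: issue ADD r5<-Add2 | r0:1,r1:5,r2:Add1,r3:1,r4:1,r5:Add2
c3: issue ADD r3<-Add3 | r0:1,r1:5,r2:Add1,r3:Add3,r4:1,r5:Add2
c4: CDB Add1=7; issue SUB r2<-Add1 | r0:1,r1:5,r2:Add1,r3:Add3,r4:1,r5:Add2
c5: CDB Add2=6; issue ADD r1<-Add2 | r0:1,r1:Add2,r2:Add1,r3:Add3,r4:1,r5:6
c6: stall | r0:1,r1:Add2,r2:Add1,r3:Add3,r4:1,r5:6
c7: CDB Add3=8; issue ADD r0<-Add3 | r0:Add3,r1:Add2,r2:Add1,r3:8,r4:1,r5:6
c8: CDB Add2=11 | r0:Add3,r1:11,r2:Add1,r3:8,r4:1,r5:6
c9: - | r0:Add3,r1:11,r2:Add1,r3:8,r4:1,r5:6
c10: CDB Add1=7 | r0:Add3,r1:11,r2:7,r3:8,r4:1,r5:6
c11: CDB Add3=2 | r0:2,r1:11,r2:7,r3:8,r4:1,r5:6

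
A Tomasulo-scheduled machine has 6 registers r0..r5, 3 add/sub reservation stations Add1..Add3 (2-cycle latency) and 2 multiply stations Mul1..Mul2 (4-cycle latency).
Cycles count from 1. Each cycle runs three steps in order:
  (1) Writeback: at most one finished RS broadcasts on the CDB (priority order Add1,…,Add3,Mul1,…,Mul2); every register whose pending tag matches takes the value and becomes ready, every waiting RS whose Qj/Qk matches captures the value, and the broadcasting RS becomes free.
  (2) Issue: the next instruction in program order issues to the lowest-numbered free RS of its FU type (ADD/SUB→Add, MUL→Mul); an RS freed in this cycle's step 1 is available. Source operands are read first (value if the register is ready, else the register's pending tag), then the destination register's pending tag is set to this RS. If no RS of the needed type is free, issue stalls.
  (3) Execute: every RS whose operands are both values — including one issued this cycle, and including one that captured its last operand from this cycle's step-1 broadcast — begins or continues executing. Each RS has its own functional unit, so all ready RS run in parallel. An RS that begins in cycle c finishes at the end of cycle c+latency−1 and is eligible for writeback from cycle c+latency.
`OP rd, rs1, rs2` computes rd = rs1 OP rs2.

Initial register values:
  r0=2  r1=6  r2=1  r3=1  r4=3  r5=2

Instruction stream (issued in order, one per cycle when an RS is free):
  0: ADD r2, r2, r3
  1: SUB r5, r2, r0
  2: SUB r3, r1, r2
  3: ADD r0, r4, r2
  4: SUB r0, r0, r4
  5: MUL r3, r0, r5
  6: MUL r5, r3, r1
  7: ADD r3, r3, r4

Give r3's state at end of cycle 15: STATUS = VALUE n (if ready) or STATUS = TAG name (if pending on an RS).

STATUS = VALUE 3

  c1: issue ADD r2<-Add1  regs: r0:2,r1:6,r2:Add1,r3:1,r4:3,r5:2
  c2: issue SUB r5<-Add2  regs: r0:2,r1:6,r2:Add1,r3:1,r4:3,r5:Add2
  c3: CDB Add1=2; issue SUB r3<-Add1  regs: r0:2,r1:6,r2:2,r3:Add1,r4:3,r5:Add2
  c4: issue ADD r0<-Add3  regs: r0:Add3,r1:6,r2:2,r3:Add1,r4:3,r5:Add2
  c5: CDB Add1=4; issue SUB r0<-Add1  regs: r0:Add1,r1:6,r2:2,r3:4,r4:3,r5:Add2
  c6: CDB Add2=0; issue MUL r3<-Mul1  regs: r0:Add1,r1:6,r2:2,r3:Mul1,r4:3,r5:0
  c7: CDB Add3=5; issue MUL r5<-Mul2  regs: r0:Add1,r1:6,r2:2,r3:Mul1,r4:3,r5:Mul2
  c8: issue ADD r3<-Add2  regs: r0:Add1,r1:6,r2:2,r3:Add2,r4:3,r5:Mul2
  c9: CDB Add1=2  regs: r0:2,r1:6,r2:2,r3:Add2,r4:3,r5:Mul2
  c10: -  regs: r0:2,r1:6,r2:2,r3:Add2,r4:3,r5:Mul2
  c11: -  regs: r0:2,r1:6,r2:2,r3:Add2,r4:3,r5:Mul2
  c12: -  regs: r0:2,r1:6,r2:2,r3:Add2,r4:3,r5:Mul2
  c13: CDB Mul1=0  regs: r0:2,r1:6,r2:2,r3:Add2,r4:3,r5:Mul2
  c14: -  regs: r0:2,r1:6,r2:2,r3:Add2,r4:3,r5:Mul2
  c15: CDB Add2=3  regs: r0:2,r1:6,r2:2,r3:3,r4:3,r5:Mul2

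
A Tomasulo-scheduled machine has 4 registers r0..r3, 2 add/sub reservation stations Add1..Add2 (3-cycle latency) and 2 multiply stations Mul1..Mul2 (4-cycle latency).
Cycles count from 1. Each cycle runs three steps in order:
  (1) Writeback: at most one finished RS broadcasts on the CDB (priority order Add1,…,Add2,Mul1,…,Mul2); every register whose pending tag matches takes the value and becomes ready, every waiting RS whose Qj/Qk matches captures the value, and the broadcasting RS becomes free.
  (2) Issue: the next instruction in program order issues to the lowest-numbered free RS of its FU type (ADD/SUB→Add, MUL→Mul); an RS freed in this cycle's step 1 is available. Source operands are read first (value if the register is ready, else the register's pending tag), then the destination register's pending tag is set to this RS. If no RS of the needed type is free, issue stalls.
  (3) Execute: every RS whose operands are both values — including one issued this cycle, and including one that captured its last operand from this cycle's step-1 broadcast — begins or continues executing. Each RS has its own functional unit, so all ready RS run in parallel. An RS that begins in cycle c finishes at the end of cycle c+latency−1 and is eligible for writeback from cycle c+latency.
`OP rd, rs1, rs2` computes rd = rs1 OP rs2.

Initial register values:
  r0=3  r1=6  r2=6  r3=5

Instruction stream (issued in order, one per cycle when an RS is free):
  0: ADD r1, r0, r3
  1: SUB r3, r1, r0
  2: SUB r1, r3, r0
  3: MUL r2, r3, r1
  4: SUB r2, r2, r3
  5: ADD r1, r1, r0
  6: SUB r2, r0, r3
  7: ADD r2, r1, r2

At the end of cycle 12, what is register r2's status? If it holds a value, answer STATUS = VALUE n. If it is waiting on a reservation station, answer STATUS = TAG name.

STATUS = TAG Add2

cycle 1: issue ADD r1<-Add1 // r0:3,r1:Add1,r2:6,r3:5
cycle 2: issue SUB r3<-Add2 // r0:3,r1:Add1,r2:6,r3:Add2
cycle 3: stall // r0:3,r1:Add1,r2:6,r3:Add2
cycle 4: CDB Add1=8; issue SUB r1<-Add1 // r0:3,r1:Add1,r2:6,r3:Add2
cycle 5: issue MUL r2<-Mul1 // r0:3,r1:Add1,r2:Mul1,r3:Add2
cycle 6: stall // r0:3,r1:Add1,r2:Mul1,r3:Add2
cycle 7: CDB Add2=5; issue SUB r2<-Add2 // r0:3,r1:Add1,r2:Add2,r3:5
cycle 8: stall // r0:3,r1:Add1,r2:Add2,r3:5
cycle 9: stall // r0:3,r1:Add1,r2:Add2,r3:5
cycle 10: CDB Add1=2; issue ADD r1<-Add1 // r0:3,r1:Add1,r2:Add2,r3:5
cycle 11: stall // r0:3,r1:Add1,r2:Add2,r3:5
cycle 12: stall // r0:3,r1:Add1,r2:Add2,r3:5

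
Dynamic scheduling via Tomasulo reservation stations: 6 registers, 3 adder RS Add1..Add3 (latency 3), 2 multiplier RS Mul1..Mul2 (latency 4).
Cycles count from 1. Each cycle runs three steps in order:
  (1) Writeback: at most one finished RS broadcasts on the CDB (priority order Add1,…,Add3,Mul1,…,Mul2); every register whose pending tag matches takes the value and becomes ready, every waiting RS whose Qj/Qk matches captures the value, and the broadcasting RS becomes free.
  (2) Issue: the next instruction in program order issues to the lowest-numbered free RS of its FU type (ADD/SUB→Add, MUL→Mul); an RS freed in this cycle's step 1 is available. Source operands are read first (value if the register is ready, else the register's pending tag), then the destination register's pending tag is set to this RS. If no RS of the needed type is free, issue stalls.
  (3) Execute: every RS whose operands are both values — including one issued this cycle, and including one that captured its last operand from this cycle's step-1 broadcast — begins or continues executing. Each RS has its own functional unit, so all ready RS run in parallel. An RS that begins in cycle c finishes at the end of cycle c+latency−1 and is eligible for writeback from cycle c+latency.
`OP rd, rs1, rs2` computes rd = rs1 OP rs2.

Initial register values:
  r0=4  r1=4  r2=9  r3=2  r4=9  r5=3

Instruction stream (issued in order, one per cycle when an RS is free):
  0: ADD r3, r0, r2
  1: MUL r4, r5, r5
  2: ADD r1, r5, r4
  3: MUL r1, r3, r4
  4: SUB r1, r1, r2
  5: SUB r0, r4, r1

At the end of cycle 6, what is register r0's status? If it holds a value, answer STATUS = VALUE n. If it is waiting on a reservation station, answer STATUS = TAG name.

  c1: issue ADD r3<-Add1  regs: r0:4,r1:4,r2:9,r3:Add1,r4:9,r5:3
  c2: issue MUL r4<-Mul1  regs: r0:4,r1:4,r2:9,r3:Add1,r4:Mul1,r5:3
  c3: issue ADD r1<-Add2  regs: r0:4,r1:Add2,r2:9,r3:Add1,r4:Mul1,r5:3
  c4: CDB Add1=13; issue MUL r1<-Mul2  regs: r0:4,r1:Mul2,r2:9,r3:13,r4:Mul1,r5:3
  c5: issue SUB r1<-Add1  regs: r0:4,r1:Add1,r2:9,r3:13,r4:Mul1,r5:3
  c6: CDB Mul1=9; issue SUB r0<-Add3  regs: r0:Add3,r1:Add1,r2:9,r3:13,r4:9,r5:3

STATUS = TAG Add3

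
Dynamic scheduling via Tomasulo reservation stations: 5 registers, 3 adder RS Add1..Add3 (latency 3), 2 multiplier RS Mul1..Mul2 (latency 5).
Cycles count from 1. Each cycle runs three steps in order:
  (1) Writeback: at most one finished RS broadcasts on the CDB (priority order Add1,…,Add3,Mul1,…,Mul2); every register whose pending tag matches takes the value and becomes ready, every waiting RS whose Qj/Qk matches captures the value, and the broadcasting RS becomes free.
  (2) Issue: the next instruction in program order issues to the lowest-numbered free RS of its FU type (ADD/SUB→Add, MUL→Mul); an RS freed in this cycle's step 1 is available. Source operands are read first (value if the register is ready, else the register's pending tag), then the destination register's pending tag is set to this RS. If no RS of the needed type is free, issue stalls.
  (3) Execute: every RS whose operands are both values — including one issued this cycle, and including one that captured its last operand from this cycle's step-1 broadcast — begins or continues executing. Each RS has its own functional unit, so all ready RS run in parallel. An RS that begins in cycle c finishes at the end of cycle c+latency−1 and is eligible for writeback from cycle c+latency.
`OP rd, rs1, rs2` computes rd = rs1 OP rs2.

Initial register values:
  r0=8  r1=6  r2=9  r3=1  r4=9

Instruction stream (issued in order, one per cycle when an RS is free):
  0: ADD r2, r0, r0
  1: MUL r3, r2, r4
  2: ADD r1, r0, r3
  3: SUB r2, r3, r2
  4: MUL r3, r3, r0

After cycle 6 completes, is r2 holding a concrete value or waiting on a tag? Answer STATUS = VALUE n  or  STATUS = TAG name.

STATUS = TAG Add1

  c1: issue ADD r2<-Add1  regs: r0:8,r1:6,r2:Add1,r3:1,r4:9
  c2: issue MUL r3<-Mul1  regs: r0:8,r1:6,r2:Add1,r3:Mul1,r4:9
  c3: issue ADD r1<-Add2  regs: r0:8,r1:Add2,r2:Add1,r3:Mul1,r4:9
  c4: CDB Add1=16; issue SUB r2<-Add1  regs: r0:8,r1:Add2,r2:Add1,r3:Mul1,r4:9
  c5: issue MUL r3<-Mul2  regs: r0:8,r1:Add2,r2:Add1,r3:Mul2,r4:9
  c6: -  regs: r0:8,r1:Add2,r2:Add1,r3:Mul2,r4:9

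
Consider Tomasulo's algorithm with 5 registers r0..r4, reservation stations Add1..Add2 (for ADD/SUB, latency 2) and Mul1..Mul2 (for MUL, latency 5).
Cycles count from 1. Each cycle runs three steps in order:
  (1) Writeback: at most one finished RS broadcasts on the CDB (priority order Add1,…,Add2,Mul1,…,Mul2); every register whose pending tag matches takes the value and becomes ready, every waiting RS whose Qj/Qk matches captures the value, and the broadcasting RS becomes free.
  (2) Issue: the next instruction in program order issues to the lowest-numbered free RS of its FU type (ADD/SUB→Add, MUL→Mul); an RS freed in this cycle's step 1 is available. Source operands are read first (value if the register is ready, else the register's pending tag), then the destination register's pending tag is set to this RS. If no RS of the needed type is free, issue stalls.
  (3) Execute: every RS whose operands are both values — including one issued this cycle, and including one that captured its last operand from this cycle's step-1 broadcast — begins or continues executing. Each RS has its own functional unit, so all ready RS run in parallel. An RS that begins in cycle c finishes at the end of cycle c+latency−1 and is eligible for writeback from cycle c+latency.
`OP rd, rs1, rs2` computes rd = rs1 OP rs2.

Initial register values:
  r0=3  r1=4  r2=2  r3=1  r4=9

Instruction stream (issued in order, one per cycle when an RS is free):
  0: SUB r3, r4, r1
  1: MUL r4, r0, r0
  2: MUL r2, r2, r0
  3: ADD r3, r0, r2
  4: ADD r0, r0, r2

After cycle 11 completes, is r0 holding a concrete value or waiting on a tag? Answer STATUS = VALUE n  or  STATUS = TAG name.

STATUS = VALUE 9

  c1: issue SUB r3<-Add1  regs: r0:3,r1:4,r2:2,r3:Add1,r4:9
  c2: issue MUL r4<-Mul1  regs: r0:3,r1:4,r2:2,r3:Add1,r4:Mul1
  c3: CDB Add1=5; issue MUL r2<-Mul2  regs: r0:3,r1:4,r2:Mul2,r3:5,r4:Mul1
  c4: issue ADD r3<-Add1  regs: r0:3,r1:4,r2:Mul2,r3:Add1,r4:Mul1
  c5: issue ADD r0<-Add2  regs: r0:Add2,r1:4,r2:Mul2,r3:Add1,r4:Mul1
  c6: -  regs: r0:Add2,r1:4,r2:Mul2,r3:Add1,r4:Mul1
  c7: CDB Mul1=9  regs: r0:Add2,r1:4,r2:Mul2,r3:Add1,r4:9
  c8: CDB Mul2=6  regs: r0:Add2,r1:4,r2:6,r3:Add1,r4:9
  c9: -  regs: r0:Add2,r1:4,r2:6,r3:Add1,r4:9
  c10: CDB Add1=9  regs: r0:Add2,r1:4,r2:6,r3:9,r4:9
  c11: CDB Add2=9  regs: r0:9,r1:4,r2:6,r3:9,r4:9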